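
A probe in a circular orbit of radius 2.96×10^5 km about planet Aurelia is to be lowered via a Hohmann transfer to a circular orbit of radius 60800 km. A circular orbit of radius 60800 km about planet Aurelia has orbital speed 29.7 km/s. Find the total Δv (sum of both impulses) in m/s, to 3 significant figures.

Δv = 14200 m/s

From the circular-orbit relation v² = μ/r at r = 60800 km: μ = v²r = (29.7)² × 60800 = 5.36311×10^7 km³/s².
Transfer-ellipse semi-major axis a_t = (r₁ + r₂)/2 = (2.960×10^5 + 60800)/2 = 1.784×10^5 km.
Circular speed at r₁: v₁ = √(μ/r₁) = √(5.36311×10^7/2.960×10^5) = 13.46 km/s.
On the transfer ellipse at r₁, vis-viva gives v_a = √[μ(2/r₁ − 1/a_t)] = 7.858 km/s.
First burn Δv₁ = |v_a − v₁| = 5.602 km/s.
Circular speed at r₂: v₂ = √(μ/r₂) = 29.700 km/s.
Transfer-orbit speed at r₂: v_p = √[μ(2/r₂ − 1/a_t)] = 38.256 km/s.
Second burn Δv₂ = |v₂ − v_p| = 8.556 km/s.
Δv = Δv₁ + Δv₂ = 5.602 + 8.556 = 14.16 km/s.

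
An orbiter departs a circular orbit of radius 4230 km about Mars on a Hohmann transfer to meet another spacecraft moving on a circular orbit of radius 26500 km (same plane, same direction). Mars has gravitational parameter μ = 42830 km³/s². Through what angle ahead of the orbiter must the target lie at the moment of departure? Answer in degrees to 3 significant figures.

φ = 101°

Transfer-ellipse semi-major axis a_t = (r₁ + r₂)/2 = (4230 + 26500)/2 = 15365 km.
The half-period of the transfer ellipse is t = π√(a_t³/μ) = 28910 s.
The target's mean motion on its circular orbit is ω₂ = √(μ/r₂³) = 4.797×10^-5 rad/s.
Angle swept by the target during transfer: ω₂·t = 1.387 rad = 79.47°.
Arrival is 180° from departure on the ellipse, so φ = 180° − 79.47° = 101°.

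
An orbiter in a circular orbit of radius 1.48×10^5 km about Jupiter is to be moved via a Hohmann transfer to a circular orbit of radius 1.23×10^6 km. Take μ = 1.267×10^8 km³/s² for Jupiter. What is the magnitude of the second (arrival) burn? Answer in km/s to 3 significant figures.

Semi-major axis of the transfer orbit: a_t = (1.480×10^5 + 1.230×10^6)/2 = 6.890×10^5 km.
Circular speed at r = 1.230×10^6 km: v_c = √(μ/r) = 10.149 km/s.
Vis-viva on the transfer ellipse at r = 1.230×10^6 km gives v_t = √[μ(2/r − 1/a_t)] = 4.7039 km/s.
Δv₂ = |v_t − v_c| = |4.7039 − 10.149| = 5.445 km/s.

Δv₂ = 5.45 km/s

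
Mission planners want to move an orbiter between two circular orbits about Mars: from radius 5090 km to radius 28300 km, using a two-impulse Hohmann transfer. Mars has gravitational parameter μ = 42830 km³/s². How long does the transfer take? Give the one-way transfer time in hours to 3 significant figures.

Semi-major axis of the transfer orbit: a_t = (5090 + 28300)/2 = 16695 km.
By Kepler's third law the transfer-orbit period is T = 2π√(a_t³/μ), so t = T/2 = 32750 s.
Converting: 32750 s ÷ 3600 s/hour = 9.10 hours.

t = 9.10 hours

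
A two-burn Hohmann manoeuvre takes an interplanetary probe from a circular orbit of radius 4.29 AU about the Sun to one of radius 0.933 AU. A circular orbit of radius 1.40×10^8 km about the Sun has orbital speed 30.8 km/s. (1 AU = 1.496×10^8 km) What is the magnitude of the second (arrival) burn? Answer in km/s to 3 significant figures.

From the circular-orbit relation v² = μ/r at r = 1.40×10^8 km: μ = v²r = (30.8)² × 1.40×10^8 = 1.32810×10^11 km³/s².
In km: r₁ = 4.29 × 1.496×10^8 = 6.41784×10^8 km; r₂ = 0.933 × 1.496×10^8 = 1.395768×10^8 km.
The Hohmann ellipse has a_t = (r₁ + r₂)/2 = 3.906804×10^8 km.
On the circular orbit at r = 1.395768×10^8 km, v_c = √(μ/r) = 30.847 km/s.
Vis-viva on the transfer ellipse at r = 1.395768×10^8 km gives v_t = √[μ(2/r − 1/a_t)] = 39.536 km/s.
Δv₂ = |v_t − v_c| = |39.536 − 30.847| = 8.689 km/s.

Δv₂ = 8.69 km/s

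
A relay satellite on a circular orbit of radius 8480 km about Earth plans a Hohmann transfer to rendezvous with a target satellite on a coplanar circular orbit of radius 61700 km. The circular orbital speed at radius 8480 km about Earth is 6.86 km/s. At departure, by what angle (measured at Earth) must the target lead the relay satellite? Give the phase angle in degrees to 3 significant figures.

φ = 103°

From the circular-orbit relation v² = μ/r at r = 8480 km: μ = v²r = (6.86)² × 8480 = 3.99065×10^5 km³/s².
Semi-major axis of the transfer orbit: a_t = (8480 + 61700)/2 = 35090 km.
The half-period of the transfer ellipse is t = π√(a_t³/μ) = 32689 s.
Target angular speed ω₂ = √(μ/r₂³) = 4.1219×10^-5 rad/s.
Angle swept by the target during transfer: ω₂·t = 1.3474 rad = 77.20°.
Arrival is 180° from departure on the ellipse, so φ = 180° − 77.20° = 103°.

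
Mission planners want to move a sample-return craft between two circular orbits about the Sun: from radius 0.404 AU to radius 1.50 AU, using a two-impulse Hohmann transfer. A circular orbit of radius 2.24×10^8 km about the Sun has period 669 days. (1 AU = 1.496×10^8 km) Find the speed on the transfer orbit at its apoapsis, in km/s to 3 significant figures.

v = 15.8 km/s

From Kepler's third law T² = 4π²r³/μ at r = 2.24×10^8 km, T = 669 days = 669 × 86400 s = 5.78016×10^7 s: μ = 4π²r³/T² = 1.32808×10^11 km³/s².
In km: r₁ = 0.404 × 1.496×10^8 = 6.04384×10^7 km; r₂ = 1.50 × 1.496×10^8 = 2.244×10^8 km.
Transfer-ellipse semi-major axis a_t = (r₁ + r₂)/2 = (6.04384×10^7 + 2.244×10^8)/2 = 1.424192×10^8 km.
The apoapsis of the transfer ellipse is at r = 2.244×10^8 km.
Applying v² = μ(2/r − 1/a_t): v = 15.85 km/s.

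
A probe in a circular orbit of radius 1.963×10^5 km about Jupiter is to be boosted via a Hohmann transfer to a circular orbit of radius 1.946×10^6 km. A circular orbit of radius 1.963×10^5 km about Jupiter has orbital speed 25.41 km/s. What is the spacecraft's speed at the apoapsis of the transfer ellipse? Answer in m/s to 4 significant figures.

v = 3455 m/s

From the circular-orbit relation v² = μ/r at r = 1.963×10^5 km: μ = v²r = (25.41)² × 1.963×10^5 = 1.26745×10^8 km³/s².
Transfer-ellipse semi-major axis a_t = (r₁ + r₂)/2 = (1.963×10^5 + 1.946×10^6)/2 = 1.07115×10^6 km.
At apoapsis, r = 1.946×10^6 km.
From the vis-viva equation, v = √[μ(2/r − 1/a_t)] = 3.455 km/s.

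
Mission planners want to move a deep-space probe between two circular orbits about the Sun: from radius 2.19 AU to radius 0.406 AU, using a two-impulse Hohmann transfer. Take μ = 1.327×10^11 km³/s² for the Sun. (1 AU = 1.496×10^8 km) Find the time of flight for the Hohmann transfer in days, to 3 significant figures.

In km: r₁ = 2.19 × 1.496×10^8 = 3.27624×10^8 km; r₂ = 0.406 × 1.496×10^8 = 6.07376×10^7 km.
The Hohmann ellipse has a_t = (r₁ + r₂)/2 = 1.941808×10^8 km.
By Kepler's third law the transfer-orbit period is T = 2π√(a_t³/μ), so t = T/2 = 2.334×10^7 s.
Converting: 2.334×10^7 s ÷ 86400 s/day = 270 days.

t = 270 days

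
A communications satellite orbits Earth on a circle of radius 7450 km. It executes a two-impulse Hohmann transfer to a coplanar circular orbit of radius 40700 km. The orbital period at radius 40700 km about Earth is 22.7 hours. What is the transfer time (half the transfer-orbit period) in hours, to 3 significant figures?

t = 5.16 hours

From Kepler's third law T² = 4π²r³/μ at r = 40700 km, T = 22.7 hours = 22.7 × 3600 s = 81720 s: μ = 4π²r³/T² = 3.98553×10^5 km³/s².
Transfer-ellipse semi-major axis a_t = (r₁ + r₂)/2 = (7450 + 40700)/2 = 24075 km.
By Kepler's third law the transfer-orbit period is T = 2π√(a_t³/μ), so t = T/2 = 18590 s.
Converting: 18590 s ÷ 3600 s/hour = 5.16 hours.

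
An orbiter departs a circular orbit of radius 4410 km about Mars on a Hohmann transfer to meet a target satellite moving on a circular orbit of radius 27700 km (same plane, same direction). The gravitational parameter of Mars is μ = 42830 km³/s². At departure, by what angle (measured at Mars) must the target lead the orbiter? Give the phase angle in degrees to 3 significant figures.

The Hohmann ellipse has a_t = (r₁ + r₂)/2 = 16055 km.
The half-period of the transfer ellipse is t = π√(a_t³/μ) = 30881.0 s.
The target's mean motion on its circular orbit is ω₂ = √(μ/r₂³) = 4.48905×10^-5 rad/s.
Angle swept by the target during transfer: ω₂·t = 1.3863 rad = 79.43°.
The orbiter traverses 180° on the transfer ellipse, so the target must lead by 180° − 79.43° = 101°.

φ = 101°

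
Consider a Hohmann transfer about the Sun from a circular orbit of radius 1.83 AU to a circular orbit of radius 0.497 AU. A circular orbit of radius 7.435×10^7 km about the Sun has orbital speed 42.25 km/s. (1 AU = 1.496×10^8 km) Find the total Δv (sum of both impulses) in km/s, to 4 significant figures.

From the circular-orbit relation v² = μ/r at r = 7.435×10^7 km: μ = v²r = (42.25)² × 7.435×10^7 = 1.32719×10^11 km³/s².
In km: r₁ = 1.83 × 1.496×10^8 = 2.73768×10^8 km; r₂ = 0.497 × 1.496×10^8 = 7.43512×10^7 km.
Transfer-ellipse semi-major axis a_t = (r₁ + r₂)/2 = (2.73768×10^8 + 7.43512×10^7)/2 = 1.740596×10^8 km.
At r₁ the circular-orbit speed is v₁ = √(μ/r₁) = 22.0179 km/s.
Transfer-orbit speed at r₁ (vis-viva): v_a = √[μ(2/r₁ − 1/a_t)] = 14.3903 km/s.
First burn Δv₁ = |v_a − v₁| = 7.6276 km/s.
Circular speed at r₂: v₂ = √(μ/r₂) = 42.250 km/s.
Transfer-orbit speed at r₂: v_p = √[μ(2/r₂ − 1/a_t)] = 52.987 km/s.
Second burn Δv₂ = |v₂ − v_p| = 10.737 km/s.
Δv = Δv₁ + Δv₂ = 7.6276 + 10.737 = 18.36 km/s.

Δv = 18.36 km/s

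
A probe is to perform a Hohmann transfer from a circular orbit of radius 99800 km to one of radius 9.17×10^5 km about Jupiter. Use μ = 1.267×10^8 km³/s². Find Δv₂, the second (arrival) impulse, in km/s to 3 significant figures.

Δv₂ = 6.55 km/s

Semi-major axis of the transfer orbit: a_t = (99800 + 9.170×10^5)/2 = 5.084×10^5 km.
On the circular orbit at r = 9.170×10^5 km, v_c = √(μ/r) = 11.7545 km/s.
Transfer-orbit speed at the same r (vis-viva, a = a_t): v_t = √[μ(2/r − 1/a_t)] = 5.20794 km/s.
Δv₂ = |v_t − v_c| = |5.20794 − 11.7545| = 6.547 km/s.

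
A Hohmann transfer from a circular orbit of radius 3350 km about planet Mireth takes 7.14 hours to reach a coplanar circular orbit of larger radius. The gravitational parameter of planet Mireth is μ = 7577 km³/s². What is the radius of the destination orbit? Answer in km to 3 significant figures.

r₂ = 12600 km

Transfer time t = 7.14 hours = 25704 s, and t = π√(a_t³/μ).
So a_t = (μ t²/π²)^(1/3) = (7577 × (25704)² / π²)^(1/3) = 7975.0 km.
Since a_t = (r₁ + r₂)/2, r₂ = 2a_t − r₁ = 2×7975.0 − 3350 = 12600 km.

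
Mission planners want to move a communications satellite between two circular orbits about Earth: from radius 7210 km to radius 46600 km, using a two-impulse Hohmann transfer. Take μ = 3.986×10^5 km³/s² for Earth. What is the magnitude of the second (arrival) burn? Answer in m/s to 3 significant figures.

The Hohmann ellipse has a_t = (r₁ + r₂)/2 = 26905 km.
On the circular orbit at r = 46600 km, v_c = √(μ/r) = 2.925 km/s.
Vis-viva on the transfer ellipse at r = 46600 km gives v_t = √[μ(2/r − 1/a_t)] = 1.514 km/s.
Δv₂ = |v_t − v_c| = |1.514 − 2.925| = 1.411 km/s.

Δv₂ = 1410 m/s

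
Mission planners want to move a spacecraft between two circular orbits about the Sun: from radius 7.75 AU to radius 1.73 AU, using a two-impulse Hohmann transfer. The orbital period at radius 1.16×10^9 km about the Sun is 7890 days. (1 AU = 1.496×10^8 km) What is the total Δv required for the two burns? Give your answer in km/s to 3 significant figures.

From Kepler's third law T² = 4π²r³/μ at r = 1.16×10^9 km, T = 7890 days = 7890 × 86400 s = 6.81696×10^8 s: μ = 4π²r³/T² = 1.32603×10^11 km³/s².
In km: r₁ = 7.75 × 1.496×10^8 = 1.1594×10^9 km; r₂ = 1.73 × 1.496×10^8 = 2.58808×10^8 km.
Transfer-ellipse semi-major axis a_t = (r₁ + r₂)/2 = (1.1594×10^9 + 2.58808×10^8)/2 = 7.09104×10^8 km.
At r₁ the circular-orbit speed is v₁ = √(μ/r₁) = 10.6945 km/s.
Transfer-orbit speed at r₁ (v² = μ(2/r − 1/a)): v_a = √[μ(2/r₁ − 1/a_t)] = 6.46090 km/s.
First burn Δv₁ = |v_a − v₁| = 4.234 km/s.
Circular speed at r₂: v₂ = √(μ/r₂) = 22.635 km/s.
Transfer-orbit speed at r₂: v_p = √[μ(2/r₂ − 1/a_t)] = 28.943 km/s.
Second burn Δv₂ = |v₂ − v_p| = 6.308 km/s.
Δv = Δv₁ + Δv₂ = 4.234 + 6.308 = 10.54 km/s.

Δv = 10.5 km/s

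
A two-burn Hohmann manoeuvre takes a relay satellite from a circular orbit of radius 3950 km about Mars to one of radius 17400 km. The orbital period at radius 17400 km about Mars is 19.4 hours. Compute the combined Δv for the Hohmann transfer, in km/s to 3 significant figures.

Δv = 1.52 km/s

From Kepler's third law T² = 4π²r³/μ at r = 17400 km, T = 19.4 hours = 19.4 × 3600 s = 69840 s: μ = 4π²r³/T² = 42638.2 km³/s².
Transfer-ellipse semi-major axis a_t = (r₁ + r₂)/2 = (3950 + 17400)/2 = 10675 km.
Circular speed at r₁: v₁ = √(μ/r₁) = √(42638.2/3950) = 3.2855 km/s.
On the transfer ellipse at r₁, vis-viva equation gives v_p = √[μ(2/r₁ − 1/a_t)] = 4.1946 km/s.
First burn Δv₁ = |v_p − v₁| = 0.9091 km/s.
At r₂, v₂ = √(μ/r₂) = 1.5654 km/s.
Transfer-orbit speed at r₂: v_a = √[μ(2/r₂ − 1/a_t)] = 0.95222 km/s.
Second burn Δv₂ = |v₂ − v_a| = 0.6132 km/s.
Total Δv = Δv₁ + Δv₂ = 1.522 km/s.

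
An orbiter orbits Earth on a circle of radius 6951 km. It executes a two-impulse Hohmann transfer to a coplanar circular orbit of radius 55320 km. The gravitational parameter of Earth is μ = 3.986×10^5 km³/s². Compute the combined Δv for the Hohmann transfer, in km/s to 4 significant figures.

Δv = 3.937 km/s

Transfer-ellipse semi-major axis a_t = (r₁ + r₂)/2 = (6951 + 55320)/2 = 31135.5 km.
Circular speed at r₁: v₁ = √(μ/r₁) = √(3.986×10^5/6951) = 7.5726 km/s.
On the transfer ellipse at r₁, vis-viva equation gives v_p = √[μ(2/r₁ − 1/a_t)] = 10.094 km/s.
First burn Δv₁ = |v_p − v₁| = 2.521 km/s.
At r₂, v₂ = √(μ/r₂) = 2.684 km/s.
Transfer-orbit speed at r₂: v_a = √[μ(2/r₂ − 1/a_t)] = 1.268 km/s.
Second burn Δv₂ = |v₂ − v_a| = 1.416 km/s.
Total Δv = Δv₁ + Δv₂ = 3.937 km/s.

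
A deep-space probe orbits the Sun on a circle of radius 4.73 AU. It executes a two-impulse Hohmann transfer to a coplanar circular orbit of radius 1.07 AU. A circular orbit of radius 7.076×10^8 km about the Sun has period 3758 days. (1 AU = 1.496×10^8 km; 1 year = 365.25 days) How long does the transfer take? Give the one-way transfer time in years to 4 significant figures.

From Kepler's third law T² = 4π²r³/μ at r = 7.076×10^8 km, T = 3758 days = 3758 × 86400 s = 3.246912×10^8 s: μ = 4π²r³/T² = 1.32673×10^11 km³/s².
In km: r₁ = 4.73 × 1.496×10^8 = 7.07608×10^8 km; r₂ = 1.07 × 1.496×10^8 = 1.60072×10^8 km.
Semi-major axis of the transfer orbit: a_t = (7.07608×10^8 + 1.60072×10^8)/2 = 4.3384×10^8 km.
Half the transfer-orbit period gives t = π√(a_t³/μ) = 7.794×10^7 s.
Converting: 7.794×10^7 s ÷ 3.15576×10^7 s/year (365.25 × 86400) = 2.470 years.

t = 2.470 years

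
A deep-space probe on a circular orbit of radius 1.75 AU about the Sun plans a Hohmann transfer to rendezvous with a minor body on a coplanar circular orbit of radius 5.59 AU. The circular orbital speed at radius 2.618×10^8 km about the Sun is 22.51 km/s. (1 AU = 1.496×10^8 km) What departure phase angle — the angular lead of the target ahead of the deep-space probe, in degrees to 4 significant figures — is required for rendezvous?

From the circular-orbit relation v² = μ/r at r = 2.618×10^8 km: μ = v²r = (22.51)² × 2.618×10^8 = 1.32654×10^11 km³/s².
In km: r₁ = 1.75 × 1.496×10^8 = 2.618×10^8 km; r₂ = 5.59 × 1.496×10^8 = 8.36264×10^8 km.
Semi-major axis of the transfer orbit: a_t = (2.618×10^8 + 8.36264×10^8)/2 = 5.49032×10^8 km.
Transfer time t = π√(a_t³/μ) = 1.10965×10^8 s.
The target's mean motion on its circular orbit is ω₂ = √(μ/r₂³) = 1.50607×10^-8 rad/s.
Angle swept by the target during transfer: ω₂·t = 1.6712 rad = 95.75°.
Arrival is 180° from departure on the ellipse, so φ = 180° − 95.75° = 84.25°.

φ = 84.25°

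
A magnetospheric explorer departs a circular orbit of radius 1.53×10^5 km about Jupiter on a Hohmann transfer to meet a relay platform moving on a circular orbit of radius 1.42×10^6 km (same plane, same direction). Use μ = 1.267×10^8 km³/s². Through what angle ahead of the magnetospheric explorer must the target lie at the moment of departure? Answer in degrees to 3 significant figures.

φ = 106°

Semi-major axis of the transfer orbit: a_t = (1.530×10^5 + 1.420×10^6)/2 = 7.865×10^5 km.
The half-period of the transfer ellipse is t = π√(a_t³/μ) = 1.947×10^5 s.
The target's mean motion on its circular orbit is ω₂ = √(μ/r₂³) = 6.652×10^-6 rad/s.
Angle swept by the target during transfer: ω₂·t = 1.295 rad = 74.20°.
The magnetospheric explorer traverses 180° on the transfer ellipse, so the target must lead by 180° − 74.20° = 106°.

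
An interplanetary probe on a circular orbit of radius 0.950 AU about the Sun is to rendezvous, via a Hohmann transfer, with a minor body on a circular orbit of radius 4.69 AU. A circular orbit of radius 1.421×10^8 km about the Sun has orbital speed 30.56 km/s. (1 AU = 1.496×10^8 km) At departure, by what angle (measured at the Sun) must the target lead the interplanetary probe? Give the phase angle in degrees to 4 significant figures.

φ = 96.08°

From the circular-orbit relation v² = μ/r at r = 1.421×10^8 km: μ = v²r = (30.56)² × 1.421×10^8 = 1.32709×10^11 km³/s².
In km: r₁ = 0.950 × 1.496×10^8 = 1.4212×10^8 km; r₂ = 4.69 × 1.496×10^8 = 7.01624×10^8 km.
Transfer-ellipse semi-major axis a_t = (r₁ + r₂)/2 = (1.4212×10^8 + 7.01624×10^8)/2 = 4.21872×10^8 km.
Transfer time t = π√(a_t³/μ) = 7.47258×10^7 s.
Target angular speed ω₂ = √(μ/r₂³) = 1.96017×10^-8 rad/s.
Angle swept by the target during transfer: ω₂·t = 1.46475 rad = 83.92°.
Arrival is 180° from departure on the ellipse, so φ = 180° − 83.92° = 96.08°.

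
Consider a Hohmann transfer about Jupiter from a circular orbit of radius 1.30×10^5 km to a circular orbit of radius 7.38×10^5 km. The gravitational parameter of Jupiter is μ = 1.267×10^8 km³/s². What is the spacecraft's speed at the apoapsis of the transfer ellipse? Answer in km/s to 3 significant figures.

Semi-major axis of the transfer orbit: a_t = (1.300×10^5 + 7.380×10^5)/2 = 4.340×10^5 km.
At apoapsis, r = 7.380×10^5 km.
From the vis-viva equation, v = √[μ(2/r − 1/a_t)] = 7.171 km/s.

v = 7.17 km/s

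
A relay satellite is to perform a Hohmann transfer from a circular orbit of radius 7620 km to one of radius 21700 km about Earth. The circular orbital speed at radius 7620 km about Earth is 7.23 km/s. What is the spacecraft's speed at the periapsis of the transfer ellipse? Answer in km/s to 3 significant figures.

From the circular-orbit relation v² = μ/r at r = 7620 km: μ = v²r = (7.23)² × 7620 = 3.98319×10^5 km³/s².
Transfer-ellipse semi-major axis a_t = (r₁ + r₂)/2 = (7620 + 21700)/2 = 14660 km.
The periapsis of the transfer ellipse is at r = 7620 km.
From the vis-viva equation, v = √[μ(2/r − 1/a_t)] = 8.796 km/s.

v = 8.80 km/s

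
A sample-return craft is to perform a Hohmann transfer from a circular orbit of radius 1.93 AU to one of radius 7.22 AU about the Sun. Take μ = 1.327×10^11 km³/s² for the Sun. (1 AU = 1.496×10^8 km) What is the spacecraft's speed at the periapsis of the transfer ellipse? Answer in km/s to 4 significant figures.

v = 26.93 km/s

In km: r₁ = 1.93 × 1.496×10^8 = 2.88728×10^8 km; r₂ = 7.22 × 1.496×10^8 = 1.080112×10^9 km.
Transfer-ellipse semi-major axis a_t = (r₁ + r₂)/2 = (2.88728×10^8 + 1.080112×10^9)/2 = 6.8442×10^8 km.
At periapsis, r = 2.88728×10^8 km.
From the vis-viva equation, v = √[μ(2/r − 1/a_t)] = 26.93 km/s.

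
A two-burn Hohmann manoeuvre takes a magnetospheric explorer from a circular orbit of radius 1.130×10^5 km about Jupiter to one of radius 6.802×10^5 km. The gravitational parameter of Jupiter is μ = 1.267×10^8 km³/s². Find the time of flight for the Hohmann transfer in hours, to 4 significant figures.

The Hohmann ellipse has a_t = (r₁ + r₂)/2 = 3.966×10^5 km.
By Kepler's third law the transfer-orbit period is T = 2π√(a_t³/μ), so t = T/2 = 69710 s.
Converting: 69710 s ÷ 3600 s/hour = 19.36 hours.

t = 19.36 hours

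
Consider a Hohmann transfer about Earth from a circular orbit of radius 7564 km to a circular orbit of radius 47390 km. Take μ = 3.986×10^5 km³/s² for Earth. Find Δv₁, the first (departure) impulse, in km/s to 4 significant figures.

Δv₁ = 2.274 km/s

Transfer-ellipse semi-major axis a_t = (r₁ + r₂)/2 = (7564 + 47390)/2 = 27477 km.
On the circular orbit at r = 7564 km, v_c = √(μ/r) = 7.259 km/s.
Transfer-orbit speed at the same r (vis-viva, a = a_t): v_t = √[μ(2/r − 1/a_t)] = 9.533 km/s.
Δv₁ = |v_t − v_c| = |9.533 − 7.259| = 2.274 km/s.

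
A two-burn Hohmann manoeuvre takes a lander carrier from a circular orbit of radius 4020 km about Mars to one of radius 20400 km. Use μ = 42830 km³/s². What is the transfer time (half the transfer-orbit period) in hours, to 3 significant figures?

t = 5.69 hours

Transfer-ellipse semi-major axis a_t = (r₁ + r₂)/2 = (4020 + 20400)/2 = 12210 km.
By Kepler's third law the transfer-orbit period is T = 2π√(a_t³/μ), so t = T/2 = 20480 s.
Converting: 20480 s ÷ 3600 s/hour = 5.69 hours.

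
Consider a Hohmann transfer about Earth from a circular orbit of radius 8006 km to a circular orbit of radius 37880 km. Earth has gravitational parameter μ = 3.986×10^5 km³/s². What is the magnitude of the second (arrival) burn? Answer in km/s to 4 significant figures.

Semi-major axis of the transfer orbit: a_t = (8006 + 37880)/2 = 22943 km.
Circular speed at r = 37880 km: v_c = √(μ/r) = 3.244 km/s.
Transfer-orbit speed at the same r (vis-viva, a = a_t): v_t = √[μ(2/r − 1/a_t)] = 1.916 km/s.
Δv₂ = |v_t − v_c| = |1.916 − 3.244| = 1.328 km/s.

Δv₂ = 1.328 km/s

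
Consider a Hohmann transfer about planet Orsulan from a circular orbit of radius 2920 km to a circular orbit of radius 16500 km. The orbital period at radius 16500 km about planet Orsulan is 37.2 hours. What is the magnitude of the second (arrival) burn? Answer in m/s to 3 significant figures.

Δv₂ = 350 m/s

From Kepler's third law T² = 4π²r³/μ at r = 16500 km, T = 37.2 hours = 37.2 × 3600 s = 1.3392×10^5 s: μ = 4π²r³/T² = 9888.28 km³/s².
Transfer-ellipse semi-major axis a_t = (r₁ + r₂)/2 = (2920 + 16500)/2 = 9710 km.
Circular speed at r = 16500 km: v_c = √(μ/r) = 0.7741 km/s.
Vis-viva on the transfer ellipse at r = 16500 km gives v_t = √[μ(2/r − 1/a_t)] = 0.4245 km/s.
Δv₂ = |v_t − v_c| = |0.4245 − 0.7741| = 0.3496 km/s.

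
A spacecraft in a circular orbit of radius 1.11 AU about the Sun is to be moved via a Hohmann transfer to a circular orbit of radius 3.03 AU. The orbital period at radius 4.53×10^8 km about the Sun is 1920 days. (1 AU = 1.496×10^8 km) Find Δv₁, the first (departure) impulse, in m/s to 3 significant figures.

Δv₁ = 5950 m/s

From Kepler's third law T² = 4π²r³/μ at r = 4.53×10^8 km, T = 1920 days = 1920 × 86400 s = 1.65888×10^8 s: μ = 4π²r³/T² = 1.33360×10^11 km³/s².
In km: r₁ = 1.11 × 1.496×10^8 = 1.66056×10^8 km; r₂ = 3.03 × 1.496×10^8 = 4.53288×10^8 km.
Semi-major axis of the transfer orbit: a_t = (1.66056×10^8 + 4.53288×10^8)/2 = 3.09672×10^8 km.
Circular speed at r = 1.66056×10^8 km: v_c = √(μ/r) = 28.339 km/s.
Transfer-orbit speed at the same r (vis-viva, a = a_t): v_t = √[μ(2/r − 1/a_t)] = 34.286 km/s.
Δv₁ = |v_t − v_c| = |34.286 − 28.339| = 5.947 km/s.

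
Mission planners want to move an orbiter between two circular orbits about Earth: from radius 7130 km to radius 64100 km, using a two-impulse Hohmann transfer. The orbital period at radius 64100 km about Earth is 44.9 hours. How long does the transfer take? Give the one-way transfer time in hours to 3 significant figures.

t = 9.30 hours

From Kepler's third law T² = 4π²r³/μ at r = 64100 km, T = 44.9 hours = 44.9 × 3600 s = 1.6164×10^5 s: μ = 4π²r³/T² = 3.97957×10^5 km³/s².
Transfer-ellipse semi-major axis a_t = (r₁ + r₂)/2 = (7130 + 64100)/2 = 35615 km.
Transfer time t = π√(a_t³/μ) = π√((35615)³ / 3.97957×10^5) = 33470 s.
Converting: 33470 s ÷ 3600 s/hour = 9.30 hours.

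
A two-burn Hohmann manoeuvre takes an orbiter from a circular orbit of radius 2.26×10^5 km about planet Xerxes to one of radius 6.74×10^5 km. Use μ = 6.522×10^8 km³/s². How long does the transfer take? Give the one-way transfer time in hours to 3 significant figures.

t = 10.3 hours

The Hohmann ellipse has a_t = (r₁ + r₂)/2 = 4.500×10^5 km.
Half the transfer-orbit period gives t = π√(a_t³/μ) = 37130 s.
Converting: 37130 s ÷ 3600 s/hour = 10.3 hours.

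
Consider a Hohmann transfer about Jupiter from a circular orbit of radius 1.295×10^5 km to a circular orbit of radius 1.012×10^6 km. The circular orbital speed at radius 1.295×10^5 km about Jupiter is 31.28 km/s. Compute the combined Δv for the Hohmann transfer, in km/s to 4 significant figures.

Δv = 16.23 km/s

From the circular-orbit relation v² = μ/r at r = 1.295×10^5 km: μ = v²r = (31.28)² × 1.295×10^5 = 1.26708×10^8 km³/s².
Transfer-ellipse semi-major axis a_t = (r₁ + r₂)/2 = (1.295×10^5 + 1.012×10^6)/2 = 5.7075×10^5 km.
Circular speed at r₁: v₁ = √(μ/r₁) = √(1.26708×10^8/1.295×10^5) = 31.28 km/s.
Transfer-orbit speed at r₁ (v² = μ(2/r − 1/a)): v_p = √[μ(2/r₁ − 1/a_t)] = 41.65 km/s.
First burn Δv₁ = |v_p − v₁| = 10.37 km/s.
At r₂, v₂ = √(μ/r₂) = 11.19 km/s.
Transfer-orbit speed at r₂: v_a = √[μ(2/r₂ − 1/a_t)] = 5.330 km/s.
Second burn Δv₂ = |v₂ − v_a| = 5.860 km/s.
Total Δv = Δv₁ + Δv₂ = 16.23 km/s.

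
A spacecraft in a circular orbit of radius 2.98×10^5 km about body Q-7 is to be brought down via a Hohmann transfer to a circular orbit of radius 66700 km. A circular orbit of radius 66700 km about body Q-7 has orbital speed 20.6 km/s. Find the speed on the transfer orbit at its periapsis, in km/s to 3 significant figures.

v = 26.3 km/s

From the circular-orbit relation v² = μ/r at r = 66700 km: μ = v²r = (20.6)² × 66700 = 2.83048×10^7 km³/s².
Semi-major axis of the transfer orbit: a_t = (2.980×10^5 + 66700)/2 = 1.8235×10^5 km.
The periapsis of the transfer ellipse is at r = 66700 km.
Applying v² = μ(2/r − 1/a_t): v = 26.33 km/s.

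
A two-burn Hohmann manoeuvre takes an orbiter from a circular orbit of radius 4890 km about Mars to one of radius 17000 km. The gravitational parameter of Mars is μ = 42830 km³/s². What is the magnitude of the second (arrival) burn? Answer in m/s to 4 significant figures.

Δv₂ = 526.3 m/s

Transfer-ellipse semi-major axis a_t = (r₁ + r₂)/2 = (4890 + 17000)/2 = 10945 km.
On the circular orbit at r = 17000 km, v_c = √(μ/r) = 1.5873 km/s.
Transfer-orbit speed at the same r (vis-viva, a = a_t): v_t = √[μ(2/r − 1/a_t)] = 1.0610 km/s.
Δv₂ = |v_t − v_c| = |1.0610 − 1.5873| = 0.5263 km/s.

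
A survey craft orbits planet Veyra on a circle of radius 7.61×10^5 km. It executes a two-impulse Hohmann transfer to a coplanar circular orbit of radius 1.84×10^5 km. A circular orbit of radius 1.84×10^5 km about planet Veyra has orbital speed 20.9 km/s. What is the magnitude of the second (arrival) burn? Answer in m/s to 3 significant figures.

From the circular-orbit relation v² = μ/r at r = 1.84×10^5 km: μ = v²r = (20.9)² × 1.84×10^5 = 8.03730×10^7 km³/s².
The Hohmann ellipse has a_t = (r₁ + r₂)/2 = 4.725×10^5 km.
Circular speed at r = 1.840×10^5 km: v_c = √(μ/r) = 20.900 km/s.
Vis-viva on the transfer ellipse at r = 1.840×10^5 km gives v_t = √[μ(2/r − 1/a_t)] = 26.524 km/s.
Δv₂ = |v_t − v_c| = |26.524 − 20.900| = 5.624 km/s.

Δv₂ = 5620 m/s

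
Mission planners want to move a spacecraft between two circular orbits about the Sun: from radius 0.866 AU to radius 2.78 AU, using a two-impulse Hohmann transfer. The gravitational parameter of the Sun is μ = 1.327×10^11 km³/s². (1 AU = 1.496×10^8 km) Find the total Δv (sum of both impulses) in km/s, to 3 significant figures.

Δv = 13.1 km/s

In km: r₁ = 0.866 × 1.496×10^8 = 1.295536×10^8 km; r₂ = 2.78 × 1.496×10^8 = 4.15888×10^8 km.
Transfer-ellipse semi-major axis a_t = (r₁ + r₂)/2 = (1.295536×10^8 + 4.15888×10^8)/2 = 2.727208×10^8 km.
At r₁ the circular-orbit speed is v₁ = √(μ/r₁) = 32.004 km/s.
On the transfer ellipse at r₁, vis-viva gives v_p = √[μ(2/r₁ − 1/a_t)] = 39.522 km/s.
First burn Δv₁ = |v_p − v₁| = 7.518 km/s.
Circular speed at r₂: v₂ = √(μ/r₂) = 17.863 km/s.
Transfer-orbit speed at r₂: v_a = √[μ(2/r₂ − 1/a_t)] = 12.312 km/s.
Second burn Δv₂ = |v₂ − v_a| = 5.551 km/s.
Total Δv = Δv₁ + Δv₂ = 13.07 km/s.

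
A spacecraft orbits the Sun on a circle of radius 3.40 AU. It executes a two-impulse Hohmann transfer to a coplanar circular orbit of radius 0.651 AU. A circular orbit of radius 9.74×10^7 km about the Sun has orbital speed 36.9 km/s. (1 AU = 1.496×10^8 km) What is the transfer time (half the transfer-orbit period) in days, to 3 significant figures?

From the circular-orbit relation v² = μ/r at r = 9.74×10^7 km: μ = v²r = (36.9)² × 9.74×10^7 = 1.32621×10^11 km³/s².
In km: r₁ = 3.40 × 1.496×10^8 = 5.0864×10^8 km; r₂ = 0.651 × 1.496×10^8 = 9.73896×10^7 km.
Semi-major axis of the transfer orbit: a_t = (5.0864×10^8 + 9.73896×10^7)/2 = 3.030148×10^8 km.
By Kepler's third law the transfer-orbit period is T = 2π√(a_t³/μ), so t = T/2 = 4.550×10^7 s.
Converting: 4.550×10^7 s ÷ 86400 s/day = 527 days.

t = 527 days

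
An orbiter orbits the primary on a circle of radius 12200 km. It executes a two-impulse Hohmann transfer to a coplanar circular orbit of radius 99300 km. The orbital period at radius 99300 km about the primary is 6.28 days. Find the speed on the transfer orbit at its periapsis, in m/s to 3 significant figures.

From Kepler's third law T² = 4π²r³/μ at r = 99300 km, T = 6.28 days = 6.28 × 86400 s = 5.42592×10^5 s: μ = 4π²r³/T² = 1.31299×10^5 km³/s².
Transfer-ellipse semi-major axis a_t = (r₁ + r₂)/2 = (12200 + 99300)/2 = 55750 km.
The periapsis of the transfer ellipse is at r = 12200 km.
Applying v² = μ(2/r − 1/a_t): v = 4.378 km/s.

v = 4380 m/s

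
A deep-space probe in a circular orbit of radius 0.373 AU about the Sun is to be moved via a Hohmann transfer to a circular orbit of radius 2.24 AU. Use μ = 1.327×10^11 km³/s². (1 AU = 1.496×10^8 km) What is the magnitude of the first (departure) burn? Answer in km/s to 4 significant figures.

In km: r₁ = 0.373 × 1.496×10^8 = 5.58008×10^7 km; r₂ = 2.24 × 1.496×10^8 = 3.35104×10^8 km.
Transfer-ellipse semi-major axis a_t = (r₁ + r₂)/2 = (5.58008×10^7 + 3.35104×10^8)/2 = 1.954524×10^8 km.
Circular speed at r = 5.58008×10^7 km: v_c = √(μ/r) = 48.766 km/s.
Transfer-orbit speed at the same r (vis-viva, a = a_t): v_t = √[μ(2/r − 1/a_t)] = 63.853 km/s.
Δv₁ = |v_t − v_c| = |63.853 − 48.766| = 15.09 km/s.

Δv₁ = 15.09 km/s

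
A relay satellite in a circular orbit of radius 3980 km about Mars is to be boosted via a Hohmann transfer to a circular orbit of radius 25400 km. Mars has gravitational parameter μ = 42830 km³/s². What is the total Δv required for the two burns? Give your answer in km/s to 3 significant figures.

The Hohmann ellipse has a_t = (r₁ + r₂)/2 = 14690 km.
Circular speed at r₁: v₁ = √(μ/r₁) = √(42830/3980) = 3.2804 km/s.
Transfer-orbit speed at r₁ (v² = μ(2/r − 1/a)): v_p = √[μ(2/r₁ − 1/a_t)] = 4.3136 km/s.
First burn Δv₁ = |v_p − v₁| = 1.033 km/s.
At r₂, v₂ = √(μ/r₂) = 1.2985 km/s.
Transfer-orbit speed at r₂: v_a = √[μ(2/r₂ − 1/a_t)] = 0.67591 km/s.
Second burn Δv₂ = |v₂ − v_a| = 0.6226 km/s.
Total Δv = Δv₁ + Δv₂ = 1.656 km/s.

Δv = 1.66 km/s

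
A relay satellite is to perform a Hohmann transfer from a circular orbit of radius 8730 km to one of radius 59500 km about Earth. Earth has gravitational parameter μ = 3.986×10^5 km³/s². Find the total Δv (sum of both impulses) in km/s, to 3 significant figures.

Semi-major axis of the transfer orbit: a_t = (8730 + 59500)/2 = 34115 km.
Circular speed at r₁: v₁ = √(μ/r₁) = √(3.986×10^5/8730) = 6.757 km/s.
On the transfer ellipse at r₁, vis-viva equation gives v_p = √[μ(2/r₁ − 1/a_t)] = 8.924 km/s.
First burn Δv₁ = |v_p − v₁| = 2.167 km/s.
At r₂, v₂ = √(μ/r₂) = 2.588 km/s.
Transfer-orbit speed at r₂: v_a = √[μ(2/r₂ − 1/a_t)] = 1.309 km/s.
Second burn Δv₂ = |v₂ − v_a| = 1.279 km/s.
Δv = Δv₁ + Δv₂ = 2.167 + 1.279 = 3.446 km/s.

Δv = 3.45 km/s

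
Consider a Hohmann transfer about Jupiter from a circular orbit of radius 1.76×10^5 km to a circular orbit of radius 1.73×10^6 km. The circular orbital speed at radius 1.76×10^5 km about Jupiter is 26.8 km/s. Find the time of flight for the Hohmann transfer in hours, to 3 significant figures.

From the circular-orbit relation v² = μ/r at r = 1.76×10^5 km: μ = v²r = (26.8)² × 1.76×10^5 = 1.26410×10^8 km³/s².
Transfer-ellipse semi-major axis a_t = (r₁ + r₂)/2 = (1.760×10^5 + 1.730×10^6)/2 = 9.530×10^5 km.
By Kepler's third law the transfer-orbit period is T = 2π√(a_t³/μ), so t = T/2 = 2.600×10^5 s.
Converting: 2.600×10^5 s ÷ 3600 s/hour = 72.2 hours.

t = 72.2 hours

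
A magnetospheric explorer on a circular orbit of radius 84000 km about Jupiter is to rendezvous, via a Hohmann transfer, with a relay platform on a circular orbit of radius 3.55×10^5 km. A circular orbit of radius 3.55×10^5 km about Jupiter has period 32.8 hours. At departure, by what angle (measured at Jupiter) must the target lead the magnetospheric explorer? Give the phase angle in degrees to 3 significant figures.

φ = 92.5°

From Kepler's third law T² = 4π²r³/μ at r = 3.55×10^5 km, T = 32.8 hours = 32.8 × 3600 s = 1.1808×10^5 s: μ = 4π²r³/T² = 1.26675×10^8 km³/s².
The Hohmann ellipse has a_t = (r₁ + r₂)/2 = 2.195×10^5 km.
Transfer time t = π√(a_t³/μ) = 28705 s.
Target angular speed ω₂ = √(μ/r₂³) = 5.3211×10^-5 rad/s.
Angle swept by the target during transfer: ω₂·t = 1.5274 rad = 87.51°.
The magnetospheric explorer traverses 180° on the transfer ellipse, so the target must lead by 180° − 87.51° = 92.5°.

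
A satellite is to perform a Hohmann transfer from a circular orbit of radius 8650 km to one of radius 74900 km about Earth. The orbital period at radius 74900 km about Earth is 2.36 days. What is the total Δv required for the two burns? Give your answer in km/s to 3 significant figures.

From Kepler's third law T² = 4π²r³/μ at r = 74900 km, T = 2.36 days = 2.36 × 86400 s = 2.03904×10^5 s: μ = 4π²r³/T² = 3.98982×10^5 km³/s².
The Hohmann ellipse has a_t = (r₁ + r₂)/2 = 41775 km.
Circular speed at r₁: v₁ = √(μ/r₁) = √(3.98982×10^5/8650) = 6.792 km/s.
On the transfer ellipse at r₁, vis-viva equation gives v_p = √[μ(2/r₁ − 1/a_t)] = 9.094 km/s.
First burn Δv₁ = |v_p − v₁| = 2.302 km/s.
At r₂, v₂ = √(μ/r₂) = 2.308 km/s.
Transfer-orbit speed at r₂: v_a = √[μ(2/r₂ − 1/a_t)] = 1.050 km/s.
Second burn Δv₂ = |v₂ − v_a| = 1.258 km/s.
Total Δv = Δv₁ + Δv₂ = 3.560 km/s.

Δv = 3.56 km/s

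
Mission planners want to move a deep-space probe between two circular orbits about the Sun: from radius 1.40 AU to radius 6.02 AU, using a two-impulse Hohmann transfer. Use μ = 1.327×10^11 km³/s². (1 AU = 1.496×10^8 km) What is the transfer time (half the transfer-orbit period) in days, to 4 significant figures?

t = 1305 days

In km: r₁ = 1.40 × 1.496×10^8 = 2.0944×10^8 km; r₂ = 6.02 × 1.496×10^8 = 9.00592×10^8 km.
Transfer-ellipse semi-major axis a_t = (r₁ + r₂)/2 = (2.0944×10^8 + 9.00592×10^8)/2 = 5.55016×10^8 km.
Transfer time t = π√(a_t³/μ) = π√((5.55016×10^8)³ / 1.327×10^11) = 1.1276×10^8 s.
Converting: 1.1276×10^8 s ÷ 86400 s/day = 1305 days.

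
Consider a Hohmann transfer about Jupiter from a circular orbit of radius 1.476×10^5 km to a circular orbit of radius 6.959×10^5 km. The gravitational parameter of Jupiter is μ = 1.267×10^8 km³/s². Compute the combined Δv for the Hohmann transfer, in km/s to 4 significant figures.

Δv = 13.85 km/s

Transfer-ellipse semi-major axis a_t = (r₁ + r₂)/2 = (1.476×10^5 + 6.959×10^5)/2 = 4.2175×10^5 km.
Circular speed at r₁: v₁ = √(μ/r₁) = √(1.267×10^8/1.476×10^5) = 29.2985 km/s.
Transfer-orbit speed at r₁ (vis-viva equation): v_p = √[μ(2/r₁ − 1/a_t)] = 37.6349 km/s.
First burn Δv₁ = |v_p − v₁| = 8.336 km/s.
At r₂, v₂ = √(μ/r₂) = 13.493 km/s.
Transfer-orbit speed at r₂: v_a = √[μ(2/r₂ − 1/a_t)] = 7.9823 km/s.
Second burn Δv₂ = |v₂ − v_a| = 5.511 km/s.
Δv = Δv₁ + Δv₂ = 8.336 + 5.511 = 13.85 km/s.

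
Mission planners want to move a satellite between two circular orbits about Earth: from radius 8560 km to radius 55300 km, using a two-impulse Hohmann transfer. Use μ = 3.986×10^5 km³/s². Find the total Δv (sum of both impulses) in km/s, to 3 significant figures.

Transfer-ellipse semi-major axis a_t = (r₁ + r₂)/2 = (8560 + 55300)/2 = 31930 km.
At r₁ the circular-orbit speed is v₁ = √(μ/r₁) = 6.824 km/s.
Transfer-orbit speed at r₁ (v² = μ(2/r − 1/a)): v_p = √[μ(2/r₁ − 1/a_t)] = 8.980 km/s.
First burn Δv₁ = |v_p − v₁| = 2.156 km/s.
At r₂, v₂ = √(μ/r₂) = 2.685 km/s.
Transfer-orbit speed at r₂: v_a = √[μ(2/r₂ − 1/a_t)] = 1.390 km/s.
Second burn Δv₂ = |v₂ − v_a| = 1.295 km/s.
Δv = Δv₁ + Δv₂ = 2.156 + 1.295 = 3.451 km/s.

Δv = 3.45 km/s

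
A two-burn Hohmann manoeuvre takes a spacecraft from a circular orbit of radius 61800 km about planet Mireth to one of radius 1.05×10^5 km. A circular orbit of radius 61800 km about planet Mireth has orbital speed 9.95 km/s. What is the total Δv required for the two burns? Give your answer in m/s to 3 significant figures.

From the circular-orbit relation v² = μ/r at r = 61800 km: μ = v²r = (9.95)² × 61800 = 6.11835×10^6 km³/s².
Transfer-ellipse semi-major axis a_t = (r₁ + r₂)/2 = (61800 + 1.050×10^5)/2 = 83400 km.
At r₁ the circular-orbit speed is v₁ = √(μ/r₁) = 9.95000 km/s.
On the transfer ellipse at r₁, v² = μ(2/r − 1/a) gives v_p = √[μ(2/r₁ − 1/a_t)] = 11.1644 km/s.
First burn Δv₁ = |v_p − v₁| = 1.2144 km/s.
At r₂, v₂ = √(μ/r₂) = 7.63348 km/s.
Transfer-orbit speed at r₂: v_a = √[μ(2/r₂ − 1/a_t)] = 6.57104 km/s.
Second burn Δv₂ = |v₂ − v_a| = 1.0624 km/s.
Total Δv = Δv₁ + Δv₂ = 2.277 km/s.

Δv = 2280 m/s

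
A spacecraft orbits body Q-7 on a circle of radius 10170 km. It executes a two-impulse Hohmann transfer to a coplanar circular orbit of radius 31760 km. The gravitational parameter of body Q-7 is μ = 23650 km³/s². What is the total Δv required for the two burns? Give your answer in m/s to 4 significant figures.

Transfer-ellipse semi-major axis a_t = (r₁ + r₂)/2 = (10170 + 31760)/2 = 20965 km.
At r₁ the circular-orbit speed is v₁ = √(μ/r₁) = 1.525 km/s.
On the transfer ellipse at r₁, vis-viva gives v_p = √[μ(2/r₁ − 1/a_t)] = 1.877 km/s.
First burn Δv₁ = |v_p − v₁| = 0.3520 km/s.
At r₂, v₂ = √(μ/r₂) = 0.8629 km/s.
Transfer-orbit speed at r₂: v_a = √[μ(2/r₂ − 1/a_t)] = 0.6010 km/s.
Second burn Δv₂ = |v₂ − v_a| = 0.2619 km/s.
Total Δv = Δv₁ + Δv₂ = 0.6139 km/s.

Δv = 613.9 m/s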